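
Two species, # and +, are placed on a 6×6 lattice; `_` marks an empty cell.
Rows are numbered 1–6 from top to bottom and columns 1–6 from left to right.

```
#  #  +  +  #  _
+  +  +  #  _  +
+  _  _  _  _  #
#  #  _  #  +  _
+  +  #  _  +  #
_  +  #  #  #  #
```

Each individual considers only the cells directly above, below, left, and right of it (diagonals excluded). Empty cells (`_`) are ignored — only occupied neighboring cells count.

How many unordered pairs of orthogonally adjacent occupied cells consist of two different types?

Scan each occupied cell's neighbors to the right and below so each pair is counted once.
Row 1: #(1,1)–#(1,2)= #(1,1)–+(2,1)≠ #(1,2)–+(1,3)≠ #(1,2)–+(2,2)≠ +(1,3)–+(1,4)= +(1,3)–+(2,3)= +(1,4)–#(1,5)≠ +(1,4)–#(2,4)≠  → 5/8 unlike.
Row 2: +(2,1)–+(2,2)= +(2,1)–+(3,1)= +(2,2)–+(2,3)= +(2,3)–#(2,4)≠ +(2,6)–#(3,6)≠  → 2/5 unlike.
Row 3: +(3,1)–#(4,1)≠  → 1/1 unlike.
Row 4: #(4,1)–#(4,2)= #(4,1)–+(5,1)≠ #(4,2)–+(5,2)≠ #(4,4)–+(4,5)≠ +(4,5)–+(5,5)=  → 3/5 unlike.
Row 5: +(5,1)–+(5,2)= +(5,2)–#(5,3)≠ +(5,2)–+(6,2)= #(5,3)–#(6,3)= +(5,5)–#(5,6)≠ +(5,5)–#(6,5)≠ #(5,6)–#(6,6)=  → 3/7 unlike.
Row 6: +(6,2)–#(6,3)≠ #(6,3)–#(6,4)= #(6,4)–#(6,5)= #(6,5)–#(6,6)=  → 1/4 unlike.
Total adjacent occupied pairs: 30; unlike-type pairs: 15.

15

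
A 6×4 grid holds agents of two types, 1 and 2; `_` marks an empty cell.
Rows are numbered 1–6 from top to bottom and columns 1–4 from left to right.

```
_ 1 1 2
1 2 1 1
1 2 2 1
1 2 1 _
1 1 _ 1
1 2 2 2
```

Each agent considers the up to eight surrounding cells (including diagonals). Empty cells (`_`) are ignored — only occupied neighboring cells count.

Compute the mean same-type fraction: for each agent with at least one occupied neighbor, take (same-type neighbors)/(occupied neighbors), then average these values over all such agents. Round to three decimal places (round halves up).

Row 1: (1,2)1 3/4 · (1,3)1 3/5 · (1,4)2 0/3
Row 2: (2,1)1 2/4 · (2,2)2 2/7 · (2,3)1 4/8 · (2,4)1 3/5
Row 3: (3,1)1 2/5 · (3,2)2 3/8 · (3,3)2 3/7 · (3,4)1 3/4
Row 4: (4,1)1 3/5 · (4,2)2 2/7 · (4,3)1 3/6
Row 5: (5,1)1 3/5 · (5,2)1 4/7 · (5,4)1 1/3
Row 6: (6,1)1 2/3 · (6,2)2 1/4 · (6,3)2 2/4 · (6,4)2 1/2
Sum over 21 agents: 3/4 + 3/5 + 0/3 + 2/4 + 2/7 + 4/8 + 3/5 + 2/5 + 3/8 + 3/7 + 3/4 + 3/5 + 2/7 + 3/6 + 3/5 + 4/7 + 1/3 + 2/3 + 1/4 + 2/4 + 1/2 = 2799/280; mean = 2799/280 ÷ 21 = 933/1960 = 0.476020… → 0.476.

0.476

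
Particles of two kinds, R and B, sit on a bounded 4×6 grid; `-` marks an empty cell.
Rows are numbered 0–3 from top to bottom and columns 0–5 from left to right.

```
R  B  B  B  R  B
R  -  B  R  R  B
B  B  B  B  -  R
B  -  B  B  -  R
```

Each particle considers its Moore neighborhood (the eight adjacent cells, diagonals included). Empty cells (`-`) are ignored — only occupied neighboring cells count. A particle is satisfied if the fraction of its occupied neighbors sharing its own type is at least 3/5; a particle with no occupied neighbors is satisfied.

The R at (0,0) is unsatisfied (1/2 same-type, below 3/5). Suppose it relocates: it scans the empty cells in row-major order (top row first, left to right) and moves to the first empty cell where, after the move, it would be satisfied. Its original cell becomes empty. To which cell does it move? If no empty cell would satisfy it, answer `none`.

none

Vacating (0,0). Empty cells in order:
  (1,1): 1/7 same-type → still unsatisfied.
  (2,4): 4/7 same-type → still unsatisfied.
  (3,1): 0/5 same-type → still unsatisfied.
  (3,4): 2/4 same-type → still unsatisfied.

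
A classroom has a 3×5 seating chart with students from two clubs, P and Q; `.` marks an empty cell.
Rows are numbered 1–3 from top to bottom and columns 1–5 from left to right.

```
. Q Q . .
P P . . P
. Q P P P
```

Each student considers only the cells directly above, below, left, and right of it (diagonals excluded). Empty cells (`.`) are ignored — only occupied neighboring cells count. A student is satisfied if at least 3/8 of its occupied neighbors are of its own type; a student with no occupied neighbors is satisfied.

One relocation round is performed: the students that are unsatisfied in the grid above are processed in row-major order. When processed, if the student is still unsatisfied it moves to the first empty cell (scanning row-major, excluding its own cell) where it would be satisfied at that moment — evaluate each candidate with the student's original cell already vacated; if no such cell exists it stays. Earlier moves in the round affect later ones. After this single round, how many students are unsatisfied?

0

Initially unsatisfied (in order): (2,2), (3,2).
  (2,2) → (1,1).
  (3,2) → (1,4).
Resulting grid:
P Q Q Q .
P . . . P
. . P P P
All satisfied now.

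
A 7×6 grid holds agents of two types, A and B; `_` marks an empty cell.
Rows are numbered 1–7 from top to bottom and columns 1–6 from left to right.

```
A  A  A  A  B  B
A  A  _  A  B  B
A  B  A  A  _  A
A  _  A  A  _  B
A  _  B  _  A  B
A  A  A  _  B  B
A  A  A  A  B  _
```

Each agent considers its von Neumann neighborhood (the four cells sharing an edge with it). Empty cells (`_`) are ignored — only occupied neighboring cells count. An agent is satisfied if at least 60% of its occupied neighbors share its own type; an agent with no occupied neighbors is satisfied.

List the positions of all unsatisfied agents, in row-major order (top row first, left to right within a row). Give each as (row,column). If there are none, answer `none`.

Row 1: (1,1)A 2/2 satisfied · (1,2)A 3/3 satisfied · (1,3)A 2/2 satisfied · (1,4)A 2/3 satisfied · (1,5)B 2/3 satisfied · (1,6)B 2/2 satisfied
Row 2: (2,1)A 3/3 satisfied · (2,2)A 2/3 satisfied · (2,4)A 2/3 satisfied · (2,5)B 2/3 satisfied · (2,6)B 2/3 satisfied
Row 3: (3,1)A 2/3 satisfied · (3,2)B 0/3 not · (3,3)A 2/3 satisfied · (3,4)A 3/3 satisfied · (3,6)A 0/2 not
Row 4: (4,1)A 2/2 satisfied · (4,3)A 2/3 satisfied · (4,4)A 2/2 satisfied · (4,6)B 1/2 not
Row 5: (5,1)A 2/2 satisfied · (5,3)B 0/2 not · (5,5)A 0/2 not · (5,6)B 2/3 satisfied
Row 6: (6,1)A 3/3 satisfied · (6,2)A 3/3 satisfied · (6,3)A 2/3 satisfied · (6,5)B 2/3 satisfied · (6,6)B 2/2 satisfied
Row 7: (7,1)A 2/2 satisfied · (7,2)A 3/3 satisfied · (7,3)A 3/3 satisfied · (7,4)A 1/2 not · (7,5)B 1/2 not

(3,2), (3,6), (4,6), (5,3), (5,5), (7,4), (7,5)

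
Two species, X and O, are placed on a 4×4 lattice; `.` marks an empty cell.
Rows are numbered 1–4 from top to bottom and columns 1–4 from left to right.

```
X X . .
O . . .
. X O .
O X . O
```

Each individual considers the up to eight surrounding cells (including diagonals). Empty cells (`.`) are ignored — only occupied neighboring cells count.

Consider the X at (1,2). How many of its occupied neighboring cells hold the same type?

Occupied neighbors of (1,2): (1,1)=X, (2,1)=O.
Same type (X): 1 of 2.

1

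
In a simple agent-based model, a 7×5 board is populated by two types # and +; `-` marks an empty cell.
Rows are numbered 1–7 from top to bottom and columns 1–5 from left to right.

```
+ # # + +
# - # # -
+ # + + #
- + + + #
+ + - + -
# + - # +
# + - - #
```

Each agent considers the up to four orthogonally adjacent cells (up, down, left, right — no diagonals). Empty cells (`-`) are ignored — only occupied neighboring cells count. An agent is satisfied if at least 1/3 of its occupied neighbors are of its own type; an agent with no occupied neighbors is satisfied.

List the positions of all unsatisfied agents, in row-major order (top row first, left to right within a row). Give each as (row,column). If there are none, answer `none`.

(1,1), (2,1), (3,1), (3,2), (6,4), (6,5), (7,5)

Row 1: (1,1)+ 0/2 unhappy · (1,2)# 1/2 ok · (1,3)# 2/3 ok · (1,4)+ 1/3 ok · (1,5)+ 1/1 ok
Row 2: (2,1)# 0/2 unhappy · (2,3)# 2/3 ok · (2,4)# 1/3 ok
Row 3: (3,1)+ 0/2 unhappy · (3,2)# 0/3 unhappy · (3,3)+ 2/4 ok · (3,4)+ 2/4 ok · (3,5)# 1/2 ok
Row 4: (4,2)+ 2/3 ok · (4,3)+ 3/3 ok · (4,4)+ 3/4 ok · (4,5)# 1/2 ok
Row 5: (5,1)+ 1/2 ok · (5,2)+ 3/3 ok · (5,4)+ 1/2 ok
Row 6: (6,1)# 1/3 ok · (6,2)+ 2/3 ok · (6,4)# 0/2 unhappy · (6,5)+ 0/2 unhappy
Row 7: (7,1)# 1/2 ok · (7,2)+ 1/2 ok · (7,5)# 0/1 unhappy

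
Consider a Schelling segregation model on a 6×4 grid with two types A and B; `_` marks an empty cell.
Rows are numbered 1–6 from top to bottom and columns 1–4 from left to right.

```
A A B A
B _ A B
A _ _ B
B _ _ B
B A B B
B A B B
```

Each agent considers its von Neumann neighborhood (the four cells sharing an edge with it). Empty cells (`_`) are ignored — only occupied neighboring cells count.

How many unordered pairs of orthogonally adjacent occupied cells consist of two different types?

12

Scan each occupied cell's neighbors to the right and below so each pair is counted once.
Row 1: A(1,1)–A(1,2)= A(1,1)–B(2,1)≠ A(1,2)–B(1,3)≠ B(1,3)–A(1,4)≠ B(1,3)–A(2,3)≠ A(1,4)–B(2,4)≠  → 5/6 unlike.
Row 2: B(2,1)–A(3,1)≠ A(2,3)–B(2,4)≠ B(2,4)–B(3,4)=  → 2/3 unlike.
Row 3: A(3,1)–B(4,1)≠ B(3,4)–B(4,4)=  → 1/2 unlike.
Row 4: B(4,1)–B(5,1)= B(4,4)–B(5,4)=  → 0/2 unlike.
Row 5: B(5,1)–A(5,2)≠ B(5,1)–B(6,1)= A(5,2)–B(5,3)≠ A(5,2)–A(6,2)= B(5,3)–B(5,4)= B(5,3)–B(6,3)= B(5,4)–B(6,4)=  → 2/7 unlike.
Row 6: B(6,1)–A(6,2)≠ A(6,2)–B(6,3)≠ B(6,3)–B(6,4)=  → 2/3 unlike.
Total adjacent occupied pairs: 23; unlike-type pairs: 12.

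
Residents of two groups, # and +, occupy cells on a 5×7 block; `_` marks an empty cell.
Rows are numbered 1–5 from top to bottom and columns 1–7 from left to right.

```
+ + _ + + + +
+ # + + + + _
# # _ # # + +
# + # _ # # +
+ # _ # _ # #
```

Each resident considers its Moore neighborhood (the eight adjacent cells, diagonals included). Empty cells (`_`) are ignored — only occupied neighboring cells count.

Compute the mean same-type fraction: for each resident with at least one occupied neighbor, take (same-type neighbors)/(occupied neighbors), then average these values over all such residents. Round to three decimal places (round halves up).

0.654

Row 1: (1,1)+ 2/3 · (1,2)+ 3/4 · (1,4)+ 4/4 · (1,5)+ 5/5 · (1,6)+ 4/4 · (1,7)+ 2/2
Row 2: (2,1)+ 2/5 · (2,2)# 2/6 · (2,3)+ 3/6 · (2,4)+ 4/6 · (2,5)+ 6/8 · (2,6)+ 6/7
Row 3: (3,1)# 3/5 · (3,2)# 4/7 · (3,4)# 3/6 · (3,5)# 3/7 · (3,6)+ 4/7 · (3,7)+ 3/4
Row 4: (4,1)# 3/5 · (4,2)+ 1/6 · (4,3)# 4/5 · (4,5)# 5/6 · (4,6)# 4/7 · (4,7)+ 2/5
Row 5: (5,1)+ 1/3 · (5,2)# 2/4 · (5,4)# 2/2 · (5,6)# 3/4 · (5,7)# 2/3
Sum over 29 residents: 2/3 + 3/4 + 4/4 + 5/5 + 4/4 + 2/2 + 2/5 + 2/6 + 3/6 + 4/6 + 6/8 + 6/7 + 3/5 + 4/7 + 3/6 + 3/7 + 4/7 + 3/4 + 3/5 + 1/6 + 4/5 + 5/6 + 4/7 + 2/5 + 1/3 + 2/4 + 2/2 + 3/4 + 2/3 = 569/30; mean = 569/30 ÷ 29 = 569/870 = 0.654022… → 0.654.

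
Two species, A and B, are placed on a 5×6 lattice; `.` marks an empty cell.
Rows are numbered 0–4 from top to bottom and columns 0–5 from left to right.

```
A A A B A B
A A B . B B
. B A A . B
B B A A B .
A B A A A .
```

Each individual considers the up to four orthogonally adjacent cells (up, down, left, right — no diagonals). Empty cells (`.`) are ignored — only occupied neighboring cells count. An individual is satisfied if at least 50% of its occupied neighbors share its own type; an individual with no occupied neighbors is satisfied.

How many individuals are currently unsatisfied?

8

(0,0)A 2/2 ok
(0,1)A 3/3 ok
(0,2)A 1/3 unhappy
(0,3)B 0/2 unhappy
(0,4)A 0/3 unhappy
(0,5)B 1/2 ok
(1,0)A 2/2 ok
(1,1)A 2/4 ok
(1,2)B 0/3 unhappy
(1,4)B 1/2 ok
(1,5)B 3/3 ok
(2,1)B 1/3 unhappy
(2,2)A 2/4 ok
(2,3)A 2/2 ok
(2,5)B 1/1 ok
(3,0)B 1/2 ok
(3,1)B 3/4 ok
(3,2)A 3/4 ok
(3,3)A 3/4 ok
(3,4)B 0/2 unhappy
(4,0)A 0/2 unhappy
(4,1)B 1/3 unhappy
(4,2)A 2/3 ok
(4,3)A 3/3 ok
(4,4)A 1/2 ok
Unsatisfied: (0,2), (0,3), (0,4), (1,2), (2,1), (3,4), (4,0), (4,1) — 8 in total.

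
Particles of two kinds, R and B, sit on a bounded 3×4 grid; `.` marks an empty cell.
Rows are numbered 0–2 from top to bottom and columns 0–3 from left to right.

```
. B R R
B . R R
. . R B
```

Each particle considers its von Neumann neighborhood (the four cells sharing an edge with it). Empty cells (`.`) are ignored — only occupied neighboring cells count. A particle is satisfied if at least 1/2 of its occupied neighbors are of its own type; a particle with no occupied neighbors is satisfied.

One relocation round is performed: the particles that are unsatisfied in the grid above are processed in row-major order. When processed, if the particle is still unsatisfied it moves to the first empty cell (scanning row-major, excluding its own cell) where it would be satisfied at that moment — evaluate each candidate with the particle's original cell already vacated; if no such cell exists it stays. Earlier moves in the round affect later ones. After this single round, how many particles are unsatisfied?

Initially unsatisfied (in order): (0,1), (2,3).
  (0,1) → (0,0).
  (2,3) → (0,1).
Resulting grid:
B B R R
B . R R
. . R .
All satisfied now.

0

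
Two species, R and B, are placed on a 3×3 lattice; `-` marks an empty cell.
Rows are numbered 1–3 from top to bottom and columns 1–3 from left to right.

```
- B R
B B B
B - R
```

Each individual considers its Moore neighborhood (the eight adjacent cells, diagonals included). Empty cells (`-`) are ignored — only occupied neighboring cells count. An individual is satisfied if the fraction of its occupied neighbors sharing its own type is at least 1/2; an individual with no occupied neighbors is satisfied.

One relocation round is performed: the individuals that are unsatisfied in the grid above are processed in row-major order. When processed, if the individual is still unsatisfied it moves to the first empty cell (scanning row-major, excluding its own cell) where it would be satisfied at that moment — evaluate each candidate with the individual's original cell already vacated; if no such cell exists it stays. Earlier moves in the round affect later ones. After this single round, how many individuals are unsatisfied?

2

Initially unsatisfied (in order): (1,3), (3,3).
  (1,3): no empty cell satisfies it; stays.
  (3,3): no empty cell satisfies it; stays.
Resulting grid:
- B R
B B B
B - R
Unsatisfied now: (1,3), (3,3).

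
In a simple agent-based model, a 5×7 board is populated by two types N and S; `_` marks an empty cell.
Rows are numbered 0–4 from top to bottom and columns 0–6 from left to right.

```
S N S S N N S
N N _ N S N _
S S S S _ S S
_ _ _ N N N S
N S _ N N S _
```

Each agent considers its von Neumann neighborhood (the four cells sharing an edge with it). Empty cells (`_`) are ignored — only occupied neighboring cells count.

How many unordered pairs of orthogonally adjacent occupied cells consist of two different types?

19

Scan each occupied cell's neighbors to the right and below so each pair is counted once.
Row 0: S(0,0)–N(0,1)≠ S(0,0)–N(1,0)≠ N(0,1)–S(0,2)≠ N(0,1)–N(1,1)= S(0,2)–S(0,3)= S(0,3)–N(0,4)≠ S(0,3)–N(1,3)≠ N(0,4)–N(0,5)= N(0,4)–S(1,4)≠ N(0,5)–S(0,6)≠ N(0,5)–N(1,5)=  → 7/11 unlike.
Row 1: N(1,0)–N(1,1)= N(1,0)–S(2,0)≠ N(1,1)–S(2,1)≠ N(1,3)–S(1,4)≠ N(1,3)–S(2,3)≠ S(1,4)–N(1,5)≠ N(1,5)–S(2,5)≠  → 6/7 unlike.
Row 2: S(2,0)–S(2,1)= S(2,1)–S(2,2)= S(2,2)–S(2,3)= S(2,3)–N(3,3)≠ S(2,5)–S(2,6)= S(2,5)–N(3,5)≠ S(2,6)–S(3,6)=  → 2/7 unlike.
Row 3: N(3,3)–N(3,4)= N(3,3)–N(4,3)= N(3,4)–N(3,5)= N(3,4)–N(4,4)= N(3,5)–S(3,6)≠ N(3,5)–S(4,5)≠  → 2/6 unlike.
Row 4: N(4,0)–S(4,1)≠ N(4,3)–N(4,4)= N(4,4)–S(4,5)≠  → 2/3 unlike.
Total adjacent occupied pairs: 34; unlike-type pairs: 19.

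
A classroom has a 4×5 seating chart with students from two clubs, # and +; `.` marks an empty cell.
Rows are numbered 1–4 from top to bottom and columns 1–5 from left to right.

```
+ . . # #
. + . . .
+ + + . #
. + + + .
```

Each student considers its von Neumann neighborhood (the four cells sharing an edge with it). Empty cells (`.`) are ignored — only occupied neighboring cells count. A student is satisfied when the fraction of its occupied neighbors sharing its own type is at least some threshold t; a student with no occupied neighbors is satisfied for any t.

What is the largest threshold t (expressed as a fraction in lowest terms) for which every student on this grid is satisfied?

(1,1)+ — no occupied neighbors
(1,4)# 1/1
(1,5)# 1/1
(2,2)+ 1/1
(3,1)+ 1/1
(3,2)+ 4/4
(3,3)+ 2/2
(3,5)# — no occupied neighbors
(4,2)+ 2/2
(4,3)+ 3/3
(4,4)+ 1/1
The smallest same-type fraction is 1/1 at (1,4), which reduces to 1/1. Any threshold above that leaves this student unsatisfied.

1/1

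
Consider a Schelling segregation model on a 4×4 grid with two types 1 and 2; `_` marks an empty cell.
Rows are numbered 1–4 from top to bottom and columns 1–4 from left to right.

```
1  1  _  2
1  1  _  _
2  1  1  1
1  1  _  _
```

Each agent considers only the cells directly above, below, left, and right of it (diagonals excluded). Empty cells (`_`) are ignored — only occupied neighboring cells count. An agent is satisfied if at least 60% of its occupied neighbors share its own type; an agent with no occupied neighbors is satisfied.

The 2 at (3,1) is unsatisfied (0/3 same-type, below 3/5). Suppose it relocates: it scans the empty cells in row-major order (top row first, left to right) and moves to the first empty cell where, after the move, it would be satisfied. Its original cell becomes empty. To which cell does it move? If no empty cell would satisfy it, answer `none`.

none

Vacating (3,1). Empty cells in order:
  (1,3): 1/2 same-type → still unsatisfied.
  (2,3): 0/2 same-type → still unsatisfied.
  (2,4): 1/2 same-type → still unsatisfied.
  (4,3): 0/2 same-type → still unsatisfied.
  (4,4): 0/1 same-type → still unsatisfied.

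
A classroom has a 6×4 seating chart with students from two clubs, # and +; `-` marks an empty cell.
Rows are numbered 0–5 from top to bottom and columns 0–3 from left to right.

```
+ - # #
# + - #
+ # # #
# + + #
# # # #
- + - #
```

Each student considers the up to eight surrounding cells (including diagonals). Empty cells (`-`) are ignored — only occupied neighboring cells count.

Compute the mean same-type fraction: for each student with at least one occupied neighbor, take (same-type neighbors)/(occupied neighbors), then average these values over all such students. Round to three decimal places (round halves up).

0.550

(0,0)+ 1/2
(0,2)# 2/3
(0,3)# 2/2
(1,0)# 1/4
(1,1)+ 2/6
(1,3)# 4/4
(2,0)+ 2/5
(2,1)# 3/7
(2,2)# 4/7
(2,3)# 3/4
(3,0)# 3/5
(3,1)+ 2/8
(3,2)+ 1/8
(3,3)# 4/5
(4,0)# 2/4
(4,1)# 3/6
(4,2)# 4/7
(4,3)# 3/4
(5,1)+ 0/3
(5,3)# 2/2
Sum over 20 students: 1/2 + 2/3 + 2/2 + 1/4 + 2/6 + 4/4 + 2/5 + 3/7 + 4/7 + 3/4 + 3/5 + 2/8 + 1/8 + 4/5 + 2/4 + 3/6 + 4/7 + 3/4 + 0/3 + 2/2 = 3079/280; mean = 3079/280 ÷ 20 = 3079/5600 = 0.549821… → 0.550.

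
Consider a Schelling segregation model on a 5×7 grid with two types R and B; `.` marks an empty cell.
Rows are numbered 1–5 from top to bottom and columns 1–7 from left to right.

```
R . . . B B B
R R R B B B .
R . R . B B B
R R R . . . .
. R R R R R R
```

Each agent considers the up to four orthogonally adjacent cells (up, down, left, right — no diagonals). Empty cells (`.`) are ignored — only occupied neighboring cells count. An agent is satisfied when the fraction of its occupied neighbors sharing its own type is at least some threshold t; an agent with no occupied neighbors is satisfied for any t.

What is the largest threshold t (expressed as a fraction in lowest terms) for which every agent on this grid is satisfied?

1/2

(1,1)R 1/1
(1,5)B 2/2
(1,6)B 3/3
(1,7)B 1/1
(2,1)R 3/3
(2,2)R 2/2
(2,3)R 2/3
(2,4)B 1/2
(2,5)B 4/4
(2,6)B 3/3
(3,1)R 2/2
(3,3)R 2/2
(3,5)B 2/2
(3,6)B 3/3
(3,7)B 1/1
(4,1)R 2/2
(4,2)R 3/3
(4,3)R 3/3
(5,2)R 2/2
(5,3)R 3/3
(5,4)R 2/2
(5,5)R 2/2
(5,6)R 2/2
(5,7)R 1/1
The smallest same-type fraction is 1/2 at (2,4), which reduces to 1/2. Any threshold above that leaves this agent unsatisfied.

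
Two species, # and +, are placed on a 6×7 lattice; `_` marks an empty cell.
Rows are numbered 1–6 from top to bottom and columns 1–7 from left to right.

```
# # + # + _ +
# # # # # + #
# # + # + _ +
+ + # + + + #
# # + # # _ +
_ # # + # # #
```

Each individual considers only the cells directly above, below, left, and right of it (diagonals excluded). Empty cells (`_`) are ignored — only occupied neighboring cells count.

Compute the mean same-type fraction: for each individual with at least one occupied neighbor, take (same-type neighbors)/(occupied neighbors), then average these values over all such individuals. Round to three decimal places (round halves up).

(1,1)# 2/2
(1,2)# 2/3
(1,3)+ 0/3
(1,4)# 1/3
(1,5)+ 0/2
(1,7)+ 0/1
(2,1)# 3/3
(2,2)# 4/4
(2,3)# 2/4
(2,4)# 4/4
(2,5)# 1/4
(2,6)+ 0/2
(2,7)# 0/3
(3,1)# 2/3
(3,2)# 2/4
(3,3)+ 0/4
(3,4)# 1/4
(3,5)+ 1/3
(3,7)+ 0/2
(4,1)+ 1/3
(4,2)+ 1/4
(4,3)# 0/4
(4,4)+ 1/4
(4,5)+ 3/4
(4,6)+ 1/2
(4,7)# 0/3
(5,1)# 1/2
(5,2)# 2/4
(5,3)+ 0/4
(5,4)# 1/4
(5,5)# 2/3
(5,7)+ 0/2
(6,2)# 2/2
(6,3)# 1/3
(6,4)+ 0/3
(6,5)# 2/3
(6,6)# 2/2
(6,7)# 1/2
Sum over 38 individuals: 2/2 + 2/3 + 0/3 + 1/3 + 0/2 + 0/1 + 3/3 + 4/4 + 2/4 + 4/4 + 1/4 + 0/2 + 0/3 + 2/3 + 2/4 + 0/4 + 1/4 + 1/3 + 0/2 + 1/3 + 1/4 + 0/4 + 1/4 + 3/4 + 1/2 + 0/3 + 1/2 + 2/4 + 0/4 + 1/4 + 2/3 + 0/2 + 2/2 + 1/3 + 0/3 + 2/3 + 2/2 + 1/2 = 15; mean = 15 ÷ 38 = 15/38 = 0.394736… → 0.395.

0.395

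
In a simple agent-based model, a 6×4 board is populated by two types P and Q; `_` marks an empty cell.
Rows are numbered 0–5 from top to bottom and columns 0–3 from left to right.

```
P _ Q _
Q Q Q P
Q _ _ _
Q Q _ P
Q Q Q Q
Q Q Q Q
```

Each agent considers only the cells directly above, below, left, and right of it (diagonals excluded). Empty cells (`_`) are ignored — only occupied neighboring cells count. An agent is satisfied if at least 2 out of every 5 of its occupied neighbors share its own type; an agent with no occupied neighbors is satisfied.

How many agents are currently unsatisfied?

(0,0)P 0/1 not
(0,2)Q 1/1 satisfied
(1,0)Q 2/3 satisfied
(1,1)Q 2/2 satisfied
(1,2)Q 2/3 satisfied
(1,3)P 0/1 not
(2,0)Q 2/2 satisfied
(3,0)Q 3/3 satisfied
(3,1)Q 2/2 satisfied
(3,3)P 0/1 not
(4,0)Q 3/3 satisfied
(4,1)Q 4/4 satisfied
(4,2)Q 3/3 satisfied
(4,3)Q 2/3 satisfied
(5,0)Q 2/2 satisfied
(5,1)Q 3/3 satisfied
(5,2)Q 3/3 satisfied
(5,3)Q 2/2 satisfied
Unsatisfied: (0,0), (1,3), (3,3) — 3 in total.

3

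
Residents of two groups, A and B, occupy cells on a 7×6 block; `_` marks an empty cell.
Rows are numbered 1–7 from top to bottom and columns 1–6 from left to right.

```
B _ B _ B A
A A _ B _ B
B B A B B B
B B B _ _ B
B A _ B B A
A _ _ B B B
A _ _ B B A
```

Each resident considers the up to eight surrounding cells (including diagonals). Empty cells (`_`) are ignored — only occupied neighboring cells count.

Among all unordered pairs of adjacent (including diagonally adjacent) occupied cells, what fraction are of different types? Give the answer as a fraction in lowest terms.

Scan each occupied cell's neighbors to the right and below (and the two forward diagonals) so each pair is counted once.
Row 1: B(1,1)–A(2,1)≠ B(1,1)–A(2,2)≠ B(1,3)–B(2,4)= B(1,3)–A(2,2)≠ B(1,5)–A(1,6)≠ B(1,5)–B(2,6)= B(1,5)–B(2,4)= A(1,6)–B(2,6)≠  → 5/8 unlike.
Row 2: A(2,1)–A(2,2)= A(2,1)–B(3,1)≠ A(2,1)–B(3,2)≠ A(2,2)–B(3,2)≠ A(2,2)–A(3,3)= A(2,2)–B(3,1)≠ B(2,4)–B(3,4)= B(2,4)–B(3,5)= B(2,4)–A(3,3)≠ B(2,6)–B(3,6)= B(2,6)–B(3,5)=  → 5/11 unlike.
Row 3: B(3,1)–B(3,2)= B(3,1)–B(4,1)= B(3,1)–B(4,2)= B(3,2)–A(3,3)≠ B(3,2)–B(4,2)= B(3,2)–B(4,3)= B(3,2)–B(4,1)= A(3,3)–B(3,4)≠ A(3,3)–B(4,3)≠ A(3,3)–B(4,2)≠ B(3,4)–B(3,5)= B(3,4)–B(4,3)= B(3,5)–B(3,6)= B(3,5)–B(4,6)= B(3,6)–B(4,6)=  → 4/15 unlike.
Row 4: B(4,1)–B(4,2)= B(4,1)–B(5,1)= B(4,1)–A(5,2)≠ B(4,2)–B(4,3)= B(4,2)–A(5,2)≠ B(4,2)–B(5,1)= B(4,3)–B(5,4)= B(4,3)–A(5,2)≠ B(4,6)–A(5,6)≠ B(4,6)–B(5,5)=  → 4/10 unlike.
Row 5: B(5,1)–A(5,2)≠ B(5,1)–A(6,1)≠ A(5,2)–A(6,1)= B(5,4)–B(5,5)= B(5,4)–B(6,4)= B(5,4)–B(6,5)= B(5,5)–A(5,6)≠ B(5,5)–B(6,5)= B(5,5)–B(6,6)= B(5,5)–B(6,4)= A(5,6)–B(6,6)≠ A(5,6)–B(6,5)≠  → 5/12 unlike.
Row 6: A(6,1)–A(7,1)= B(6,4)–B(6,5)= B(6,4)–B(7,4)= B(6,4)–B(7,5)= B(6,5)–B(6,6)= B(6,5)–B(7,5)= B(6,5)–A(7,6)≠ B(6,5)–B(7,4)= B(6,6)–A(7,6)≠ B(6,6)–B(7,5)=  → 2/10 unlike.
Row 7: B(7,4)–B(7,5)= B(7,5)–A(7,6)≠  → 1/2 unlike.
Total adjacent occupied pairs: 68; unlike-type pairs: 26.
26/68 reduces to 13/34.

13/34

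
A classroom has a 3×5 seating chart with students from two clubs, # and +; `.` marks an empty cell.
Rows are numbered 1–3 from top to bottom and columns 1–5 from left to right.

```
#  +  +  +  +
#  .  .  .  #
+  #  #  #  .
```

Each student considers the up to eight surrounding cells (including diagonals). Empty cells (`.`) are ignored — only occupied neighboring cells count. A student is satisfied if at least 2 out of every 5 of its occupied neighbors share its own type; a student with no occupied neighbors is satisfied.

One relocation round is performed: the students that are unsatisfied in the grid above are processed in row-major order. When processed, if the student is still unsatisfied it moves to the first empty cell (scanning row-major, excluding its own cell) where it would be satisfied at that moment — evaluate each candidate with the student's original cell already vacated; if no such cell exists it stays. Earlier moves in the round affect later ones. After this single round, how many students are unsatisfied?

Initially unsatisfied (in order): (1,2), (2,5), (3,1).
  (1,2) → (2,3).
  (2,5) → (1,2).
  (3,1) → (2,4).
Resulting grid:
# # + + +
# . + + .
. # # # .
Unsatisfied now: (3,4).

1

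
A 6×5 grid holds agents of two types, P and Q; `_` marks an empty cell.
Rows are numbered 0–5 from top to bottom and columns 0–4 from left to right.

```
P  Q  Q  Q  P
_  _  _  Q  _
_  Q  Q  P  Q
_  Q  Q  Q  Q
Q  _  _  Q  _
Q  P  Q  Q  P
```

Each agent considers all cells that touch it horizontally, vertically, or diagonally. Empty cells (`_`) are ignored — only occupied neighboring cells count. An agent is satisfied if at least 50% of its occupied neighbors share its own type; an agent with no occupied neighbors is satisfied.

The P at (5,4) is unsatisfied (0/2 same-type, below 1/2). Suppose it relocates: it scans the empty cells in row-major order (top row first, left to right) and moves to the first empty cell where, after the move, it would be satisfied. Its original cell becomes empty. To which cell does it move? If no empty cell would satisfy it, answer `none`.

none

Vacating (5,4). Empty cells in order:
  (1,0): 1/3 same-type → still unsatisfied.
  (1,1): 1/5 same-type → still unsatisfied.
  (1,2): 1/7 same-type → still unsatisfied.
  (1,4): 2/5 same-type → still unsatisfied.
  (2,0): 0/2 same-type → still unsatisfied.
  (3,0): 0/3 same-type → still unsatisfied.
  (4,1): 1/6 same-type → still unsatisfied.
  (4,2): 1/7 same-type → still unsatisfied.
  (4,4): 0/4 same-type → still unsatisfied.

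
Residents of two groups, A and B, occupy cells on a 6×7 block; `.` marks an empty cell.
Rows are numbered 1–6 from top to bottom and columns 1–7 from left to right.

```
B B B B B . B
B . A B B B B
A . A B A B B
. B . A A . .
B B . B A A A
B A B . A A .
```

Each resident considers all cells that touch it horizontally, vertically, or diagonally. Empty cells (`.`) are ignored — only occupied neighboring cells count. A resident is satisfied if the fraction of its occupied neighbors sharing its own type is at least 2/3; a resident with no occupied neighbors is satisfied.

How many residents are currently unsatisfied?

(1,1)B 2/2 ok
(1,2)B 3/4 ok
(1,3)B 3/4 ok
(1,4)B 4/5 ok
(1,5)B 4/4 ok
(1,7)B 2/2 ok
(2,1)B 2/3 ok
(2,3)A 1/6 unhappy
(2,4)B 5/8 unhappy
(2,5)B 6/7 ok
(2,6)B 6/7 ok
(2,7)B 4/4 ok
(3,1)A 0/2 unhappy
(3,3)A 2/5 unhappy
(3,4)B 2/7 unhappy
(3,5)A 2/7 unhappy
(3,6)B 4/6 ok
(3,7)B 3/3 ok
(4,2)B 2/4 unhappy
(4,4)A 4/6 ok
(4,5)A 4/7 unhappy
(5,1)B 3/4 ok
(5,2)B 4/5 ok
(5,4)B 1/5 unhappy
(5,5)A 5/6 ok
(5,6)A 5/5 ok
(5,7)A 2/2 ok
(6,1)B 2/3 ok
(6,2)A 0/4 unhappy
(6,3)B 2/3 ok
(6,5)A 3/4 ok
(6,6)A 4/4 ok
Unsatisfied: (2,3), (2,4), (3,1), (3,3), (3,4), (3,5), (4,2), (4,5), (5,4), (6,2) — 10 in total.

10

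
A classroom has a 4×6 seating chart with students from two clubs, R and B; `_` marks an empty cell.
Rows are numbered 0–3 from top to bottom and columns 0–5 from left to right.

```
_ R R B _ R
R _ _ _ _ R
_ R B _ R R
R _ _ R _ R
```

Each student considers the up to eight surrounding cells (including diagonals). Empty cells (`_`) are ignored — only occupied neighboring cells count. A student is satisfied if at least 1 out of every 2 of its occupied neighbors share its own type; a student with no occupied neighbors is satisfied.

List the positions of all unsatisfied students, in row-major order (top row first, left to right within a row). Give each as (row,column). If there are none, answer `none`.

Row 0: (0,1)R 2/2 ok · (0,2)R 1/2 ok · (0,3)B 0/1 unhappy · (0,5)R 1/1 ok
Row 1: (1,0)R 2/2 ok · (1,5)R 3/3 ok
Row 2: (2,1)R 2/3 ok · (2,2)B 0/2 unhappy · (2,4)R 4/4 ok · (2,5)R 3/3 ok
Row 3: (3,0)R 1/1 ok · (3,3)R 1/2 ok · (3,5)R 2/2 ok

(0,3), (2,2)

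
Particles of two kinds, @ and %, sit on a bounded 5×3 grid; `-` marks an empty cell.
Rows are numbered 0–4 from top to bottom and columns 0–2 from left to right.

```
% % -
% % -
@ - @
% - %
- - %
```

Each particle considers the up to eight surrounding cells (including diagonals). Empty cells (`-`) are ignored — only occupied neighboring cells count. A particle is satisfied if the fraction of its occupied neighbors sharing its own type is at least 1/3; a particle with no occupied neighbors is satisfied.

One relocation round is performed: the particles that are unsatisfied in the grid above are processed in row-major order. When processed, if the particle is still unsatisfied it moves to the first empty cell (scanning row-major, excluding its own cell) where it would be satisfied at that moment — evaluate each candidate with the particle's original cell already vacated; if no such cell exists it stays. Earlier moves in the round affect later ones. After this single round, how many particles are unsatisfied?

Initially unsatisfied (in order): (2,0), (2,2), (3,0).
  (2,0) → (1,2).
  (2,2): now satisfied by earlier moves; stays.
  (3,0): now satisfied by earlier moves; stays.
Resulting grid:
% % -
% % @
- - @
% - %
- - %
All satisfied now.

0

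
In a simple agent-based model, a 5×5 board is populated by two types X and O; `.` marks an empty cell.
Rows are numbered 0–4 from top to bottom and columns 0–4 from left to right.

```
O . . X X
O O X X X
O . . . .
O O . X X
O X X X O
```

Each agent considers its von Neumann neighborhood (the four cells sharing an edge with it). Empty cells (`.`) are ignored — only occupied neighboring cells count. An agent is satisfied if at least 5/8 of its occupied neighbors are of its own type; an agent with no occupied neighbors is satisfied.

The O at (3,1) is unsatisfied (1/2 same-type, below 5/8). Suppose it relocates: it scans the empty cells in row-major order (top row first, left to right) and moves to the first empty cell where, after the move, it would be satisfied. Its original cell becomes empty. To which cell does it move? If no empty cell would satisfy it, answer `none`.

Vacating (3,1). Empty cells in order:
  (0,1): 2/2 same-type → satisfied — stop here.

(0,1)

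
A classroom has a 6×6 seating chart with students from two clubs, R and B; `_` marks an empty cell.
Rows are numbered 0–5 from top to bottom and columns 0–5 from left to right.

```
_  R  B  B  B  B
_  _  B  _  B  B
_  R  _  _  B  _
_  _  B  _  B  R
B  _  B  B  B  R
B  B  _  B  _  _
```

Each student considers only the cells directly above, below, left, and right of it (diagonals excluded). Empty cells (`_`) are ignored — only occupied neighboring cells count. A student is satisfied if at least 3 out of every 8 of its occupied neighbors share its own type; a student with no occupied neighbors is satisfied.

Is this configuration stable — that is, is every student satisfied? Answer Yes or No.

(0,1)R 0/1 unhappy
(0,2)B 2/3 ok
(0,3)B 2/2 ok
(0,4)B 3/3 ok
(0,5)B 2/2 ok
(1,2)B 1/1 ok
(1,4)B 3/3 ok
(1,5)B 2/2 ok
(2,1)R 0/0 ok
(2,4)B 2/2 ok
(3,2)B 1/1 ok
(3,4)B 2/3 ok
(3,5)R 1/2 ok
(4,0)B 1/1 ok
(4,2)B 2/2 ok
(4,3)B 3/3 ok
(4,4)B 2/3 ok
(4,5)R 1/2 ok
(5,0)B 2/2 ok
(5,1)B 1/1 ok
(5,3)B 1/1 ok
For instance (0,1) has only 0/1 same-type neighbors, below 3/8.

No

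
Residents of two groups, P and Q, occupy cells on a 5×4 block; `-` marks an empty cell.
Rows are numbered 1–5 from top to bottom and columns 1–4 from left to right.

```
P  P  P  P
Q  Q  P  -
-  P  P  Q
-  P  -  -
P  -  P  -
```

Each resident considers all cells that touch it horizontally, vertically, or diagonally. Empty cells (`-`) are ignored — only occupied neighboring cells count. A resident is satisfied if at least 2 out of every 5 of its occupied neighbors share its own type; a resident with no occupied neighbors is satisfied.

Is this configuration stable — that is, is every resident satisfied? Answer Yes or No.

No

(1,1)P 1/3 ✗
(1,2)P 3/5 ✓
(1,3)P 3/4 ✓
(1,4)P 2/2 ✓
(2,1)Q 1/4 ✗
(2,2)Q 1/7 ✗
(2,3)P 5/7 ✓
(3,2)P 3/5 ✓
(3,3)P 3/5 ✓
(3,4)Q 0/2 ✗
(4,2)P 4/4 ✓
(5,1)P 1/1 ✓
(5,3)P 1/1 ✓
For instance (1,1) has only 1/3 same-type neighbors, below 2/5.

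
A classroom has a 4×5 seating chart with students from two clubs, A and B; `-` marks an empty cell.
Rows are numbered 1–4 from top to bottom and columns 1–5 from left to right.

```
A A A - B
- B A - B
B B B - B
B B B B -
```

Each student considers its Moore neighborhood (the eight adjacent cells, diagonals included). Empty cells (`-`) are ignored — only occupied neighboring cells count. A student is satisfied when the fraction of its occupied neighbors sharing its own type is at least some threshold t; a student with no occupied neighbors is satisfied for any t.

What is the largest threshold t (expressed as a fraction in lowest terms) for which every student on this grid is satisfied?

2/5

(1,1)A 1/2
(1,2)A 3/4
(1,3)A 2/3
(1,5)B 1/1
(2,2)B 3/7
(2,3)A 2/5
(2,5)B 2/2
(3,1)B 4/4
(3,2)B 6/7
(3,3)B 5/6
(3,5)B 2/2
(4,1)B 3/3
(4,2)B 5/5
(4,3)B 4/4
(4,4)B 3/3
The smallest same-type fraction is 2/5 at (2,3), which reduces to 2/5. Any threshold above that leaves this student unsatisfied.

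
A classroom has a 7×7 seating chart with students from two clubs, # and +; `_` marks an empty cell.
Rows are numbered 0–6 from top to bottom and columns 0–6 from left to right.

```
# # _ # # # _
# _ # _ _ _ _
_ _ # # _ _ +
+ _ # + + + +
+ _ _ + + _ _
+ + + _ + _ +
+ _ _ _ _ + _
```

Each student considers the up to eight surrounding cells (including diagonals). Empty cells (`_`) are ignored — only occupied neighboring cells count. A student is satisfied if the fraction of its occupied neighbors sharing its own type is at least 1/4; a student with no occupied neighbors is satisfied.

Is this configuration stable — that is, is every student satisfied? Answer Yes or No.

Row 0: (0,0)# 2/2 ✓ · (0,1)# 3/3 ✓ · (0,3)# 2/2 ✓ · (0,4)# 2/2 ✓ · (0,5)# 1/1 ✓
Row 1: (1,0)# 2/2 ✓ · (1,2)# 4/4 ✓
Row 2: (2,2)# 3/4 ✓ · (2,3)# 3/5 ✓ · (2,6)+ 2/2 ✓
Row 3: (3,0)+ 1/1 ✓ · (3,2)# 2/4 ✓ · (3,3)+ 3/6 ✓ · (3,4)+ 4/5 ✓ · (3,5)+ 4/4 ✓ · (3,6)+ 2/2 ✓
Row 4: (4,0)+ 3/3 ✓ · (4,3)+ 5/6 ✓ · (4,4)+ 5/5 ✓
Row 5: (5,0)+ 3/3 ✓ · (5,1)+ 4/4 ✓ · (5,2)+ 2/2 ✓ · (5,4)+ 3/3 ✓ · (5,6)+ 1/1 ✓
Row 6: (6,0)+ 2/2 ✓ · (6,5)+ 2/2 ✓
All meet the threshold, so the configuration is stable.

Yes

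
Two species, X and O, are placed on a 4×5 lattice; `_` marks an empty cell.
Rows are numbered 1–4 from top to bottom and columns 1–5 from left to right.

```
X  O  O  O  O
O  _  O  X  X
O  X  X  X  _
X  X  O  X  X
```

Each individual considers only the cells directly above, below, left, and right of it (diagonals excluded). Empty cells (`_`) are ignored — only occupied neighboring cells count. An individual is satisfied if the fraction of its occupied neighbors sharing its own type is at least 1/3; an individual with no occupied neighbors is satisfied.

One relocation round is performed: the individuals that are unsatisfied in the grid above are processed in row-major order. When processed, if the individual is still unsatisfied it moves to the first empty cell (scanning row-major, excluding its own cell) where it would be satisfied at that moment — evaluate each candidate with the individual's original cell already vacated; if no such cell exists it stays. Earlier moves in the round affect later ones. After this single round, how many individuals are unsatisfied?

Initially unsatisfied (in order): (1,1), (4,3).
  (1,1) → (3,5).
  (4,3) → (1,1).
Resulting grid:
O O O O O
O _ O X X
O X X X X
X X _ X X
All satisfied now.

0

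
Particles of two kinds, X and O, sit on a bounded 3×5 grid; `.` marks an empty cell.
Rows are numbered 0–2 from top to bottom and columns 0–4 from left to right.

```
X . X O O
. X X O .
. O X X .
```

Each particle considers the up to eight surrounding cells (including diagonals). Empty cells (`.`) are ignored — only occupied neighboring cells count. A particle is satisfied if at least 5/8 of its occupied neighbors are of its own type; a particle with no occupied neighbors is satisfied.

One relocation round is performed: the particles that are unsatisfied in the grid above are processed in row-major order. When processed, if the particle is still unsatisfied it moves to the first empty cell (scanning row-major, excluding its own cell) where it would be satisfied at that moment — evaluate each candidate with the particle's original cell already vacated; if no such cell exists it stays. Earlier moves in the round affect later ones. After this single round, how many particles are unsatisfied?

2

Initially unsatisfied (in order): (0,2), (0,3), (1,2), (1,3), (2,1), (2,2).
  (0,2) → (0,1).
  (0,3): now satisfied by earlier moves; stays.
  (1,2) → (1,0).
  (1,3) → (1,4).
  (2,1): no empty cell satisfies it; stays.
  (2,2): now satisfied by earlier moves; stays.
Resulting grid:
X X . O O
X X . . O
. O X X .
Unsatisfied now: (2,1), (2,3).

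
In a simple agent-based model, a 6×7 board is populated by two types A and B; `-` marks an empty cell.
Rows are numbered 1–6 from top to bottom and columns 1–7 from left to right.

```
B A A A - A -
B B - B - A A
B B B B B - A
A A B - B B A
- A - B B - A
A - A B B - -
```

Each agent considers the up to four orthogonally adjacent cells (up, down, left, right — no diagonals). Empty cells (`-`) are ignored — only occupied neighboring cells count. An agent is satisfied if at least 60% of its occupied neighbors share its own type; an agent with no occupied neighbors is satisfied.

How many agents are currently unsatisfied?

(1,1)B 1/2 ✗
(1,2)A 1/3 ✗
(1,3)A 2/2 ✓
(1,4)A 1/2 ✗
(1,6)A 1/1 ✓
(2,1)B 3/3 ✓
(2,2)B 2/3 ✓
(2,4)B 1/2 ✗
(2,6)A 2/2 ✓
(2,7)A 2/2 ✓
(3,1)B 2/3 ✓
(3,2)B 3/4 ✓
(3,3)B 3/3 ✓
(3,4)B 3/3 ✓
(3,5)B 2/2 ✓
(3,7)A 2/2 ✓
(4,1)A 1/2 ✗
(4,2)A 2/4 ✗
(4,3)B 1/2 ✗
(4,5)B 3/3 ✓
(4,6)B 1/2 ✗
(4,7)A 2/3 ✓
(5,2)A 1/1 ✓
(5,4)B 2/2 ✓
(5,5)B 3/3 ✓
(5,7)A 1/1 ✓
(6,1)A 0/0 ✓
(6,3)A 0/1 ✗
(6,4)B 2/3 ✓
(6,5)B 2/2 ✓
Unsatisfied: (1,1), (1,2), (1,4), (2,4), (4,1), (4,2), (4,3), (4,6), (6,3) — 9 in total.

9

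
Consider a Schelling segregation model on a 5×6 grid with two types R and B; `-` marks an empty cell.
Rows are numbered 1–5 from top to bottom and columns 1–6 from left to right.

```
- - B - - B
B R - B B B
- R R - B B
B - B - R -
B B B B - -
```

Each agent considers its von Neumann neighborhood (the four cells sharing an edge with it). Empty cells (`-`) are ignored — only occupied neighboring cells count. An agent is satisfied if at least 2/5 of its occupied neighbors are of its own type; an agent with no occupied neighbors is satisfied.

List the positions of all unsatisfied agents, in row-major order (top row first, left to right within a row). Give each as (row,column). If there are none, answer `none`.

(2,1), (4,5)

Row 1: (1,3)B 0/0 satisfied · (1,6)B 1/1 satisfied
Row 2: (2,1)B 0/1 not · (2,2)R 1/2 satisfied · (2,4)B 1/1 satisfied · (2,5)B 3/3 satisfied · (2,6)B 3/3 satisfied
Row 3: (3,2)R 2/2 satisfied · (3,3)R 1/2 satisfied · (3,5)B 2/3 satisfied · (3,6)B 2/2 satisfied
Row 4: (4,1)B 1/1 satisfied · (4,3)B 1/2 satisfied · (4,5)R 0/1 not
Row 5: (5,1)B 2/2 satisfied · (5,2)B 2/2 satisfied · (5,3)B 3/3 satisfied · (5,4)B 1/1 satisfied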